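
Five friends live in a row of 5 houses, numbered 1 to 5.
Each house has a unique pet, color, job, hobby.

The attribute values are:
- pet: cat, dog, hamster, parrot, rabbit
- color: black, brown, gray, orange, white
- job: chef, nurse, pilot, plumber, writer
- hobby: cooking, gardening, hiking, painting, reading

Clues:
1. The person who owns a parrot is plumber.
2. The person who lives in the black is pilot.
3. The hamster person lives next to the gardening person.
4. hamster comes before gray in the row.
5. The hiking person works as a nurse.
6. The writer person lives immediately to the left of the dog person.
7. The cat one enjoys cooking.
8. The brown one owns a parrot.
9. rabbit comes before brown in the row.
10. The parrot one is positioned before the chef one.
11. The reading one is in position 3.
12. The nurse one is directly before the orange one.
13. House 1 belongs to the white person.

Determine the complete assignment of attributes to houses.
Solution:

House | Pet | Color | Job | Hobby
---------------------------------
  1   | hamster | white | nurse | hiking
  2   | rabbit | orange | writer | gardening
  3   | dog | black | pilot | reading
  4   | parrot | brown | plumber | painting
  5   | cat | gray | chef | cooking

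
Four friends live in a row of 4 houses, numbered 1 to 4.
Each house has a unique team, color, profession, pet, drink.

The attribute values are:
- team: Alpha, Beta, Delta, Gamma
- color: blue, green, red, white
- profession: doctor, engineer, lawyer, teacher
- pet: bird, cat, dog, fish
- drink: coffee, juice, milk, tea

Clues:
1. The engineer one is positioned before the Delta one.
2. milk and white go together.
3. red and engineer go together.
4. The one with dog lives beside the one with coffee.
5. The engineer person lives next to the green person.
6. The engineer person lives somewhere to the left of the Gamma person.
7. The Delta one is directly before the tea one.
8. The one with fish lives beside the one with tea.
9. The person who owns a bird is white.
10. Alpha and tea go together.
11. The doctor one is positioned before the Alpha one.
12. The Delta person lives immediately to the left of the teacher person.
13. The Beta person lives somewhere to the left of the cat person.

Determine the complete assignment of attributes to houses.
Solution:

House | Team | Color | Profession | Pet | Drink
-----------------------------------------------
  1   | Beta | red | engineer | dog | juice
  2   | Delta | green | doctor | fish | coffee
  3   | Alpha | blue | teacher | cat | tea
  4   | Gamma | white | lawyer | bird | milk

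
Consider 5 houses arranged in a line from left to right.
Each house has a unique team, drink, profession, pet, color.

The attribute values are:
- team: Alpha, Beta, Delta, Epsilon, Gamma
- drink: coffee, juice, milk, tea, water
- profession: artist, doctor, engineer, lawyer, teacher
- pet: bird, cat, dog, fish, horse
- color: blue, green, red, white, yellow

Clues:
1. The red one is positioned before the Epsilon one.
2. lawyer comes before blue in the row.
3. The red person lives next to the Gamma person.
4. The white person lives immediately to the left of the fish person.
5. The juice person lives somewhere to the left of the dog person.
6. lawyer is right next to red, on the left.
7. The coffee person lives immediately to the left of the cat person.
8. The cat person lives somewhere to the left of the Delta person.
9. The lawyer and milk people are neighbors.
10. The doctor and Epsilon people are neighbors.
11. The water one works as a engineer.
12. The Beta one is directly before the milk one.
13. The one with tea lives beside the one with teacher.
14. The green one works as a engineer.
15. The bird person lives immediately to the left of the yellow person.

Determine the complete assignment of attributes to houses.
Solution:

House | Team | Drink | Profession | Pet | Color
-----------------------------------------------
  1   | Beta | tea | lawyer | horse | white
  2   | Alpha | milk | teacher | fish | red
  3   | Gamma | coffee | doctor | bird | blue
  4   | Epsilon | juice | artist | cat | yellow
  5   | Delta | water | engineer | dog | green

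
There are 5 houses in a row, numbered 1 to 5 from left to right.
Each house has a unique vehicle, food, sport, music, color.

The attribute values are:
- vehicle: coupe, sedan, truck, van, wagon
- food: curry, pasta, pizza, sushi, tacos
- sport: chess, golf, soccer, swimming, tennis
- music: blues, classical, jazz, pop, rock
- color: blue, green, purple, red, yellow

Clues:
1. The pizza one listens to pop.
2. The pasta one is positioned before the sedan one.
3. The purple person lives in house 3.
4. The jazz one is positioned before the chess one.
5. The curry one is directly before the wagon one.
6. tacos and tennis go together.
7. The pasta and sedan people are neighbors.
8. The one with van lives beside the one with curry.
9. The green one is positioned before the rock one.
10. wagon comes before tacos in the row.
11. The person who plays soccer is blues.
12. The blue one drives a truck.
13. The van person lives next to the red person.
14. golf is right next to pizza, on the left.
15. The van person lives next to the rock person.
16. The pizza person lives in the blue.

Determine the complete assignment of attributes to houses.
Solution:

House | Vehicle | Food | Sport | Music | Color
----------------------------------------------
  1   | van | pasta | soccer | blues | green
  2   | sedan | curry | swimming | rock | red
  3   | wagon | sushi | golf | jazz | purple
  4   | truck | pizza | chess | pop | blue
  5   | coupe | tacos | tennis | classical | yellow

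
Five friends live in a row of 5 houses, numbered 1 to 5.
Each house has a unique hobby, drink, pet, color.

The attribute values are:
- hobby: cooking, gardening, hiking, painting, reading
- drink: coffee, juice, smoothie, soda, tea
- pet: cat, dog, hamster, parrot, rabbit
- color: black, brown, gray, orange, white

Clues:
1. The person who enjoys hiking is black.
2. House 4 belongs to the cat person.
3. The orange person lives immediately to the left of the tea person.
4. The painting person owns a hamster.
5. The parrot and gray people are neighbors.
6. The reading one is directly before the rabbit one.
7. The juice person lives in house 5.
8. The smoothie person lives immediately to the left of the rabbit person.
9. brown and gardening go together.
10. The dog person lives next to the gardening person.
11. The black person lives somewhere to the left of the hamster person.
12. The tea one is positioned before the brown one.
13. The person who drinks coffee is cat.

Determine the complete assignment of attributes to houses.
Solution:

House | Hobby | Drink | Pet | Color
-----------------------------------
  1   | reading | smoothie | parrot | orange
  2   | cooking | tea | rabbit | gray
  3   | hiking | soda | dog | black
  4   | gardening | coffee | cat | brown
  5   | painting | juice | hamster | white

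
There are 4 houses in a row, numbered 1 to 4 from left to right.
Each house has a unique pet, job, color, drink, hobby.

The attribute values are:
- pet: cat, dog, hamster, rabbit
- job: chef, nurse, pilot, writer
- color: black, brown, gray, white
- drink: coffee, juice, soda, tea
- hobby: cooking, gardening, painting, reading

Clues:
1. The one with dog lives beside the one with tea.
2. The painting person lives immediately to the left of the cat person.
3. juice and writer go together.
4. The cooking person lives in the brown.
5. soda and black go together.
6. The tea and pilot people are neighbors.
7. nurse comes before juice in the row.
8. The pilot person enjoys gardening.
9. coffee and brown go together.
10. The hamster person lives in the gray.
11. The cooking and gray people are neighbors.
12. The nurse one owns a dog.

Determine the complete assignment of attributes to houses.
Solution:

House | Pet | Job | Color | Drink | Hobby
-----------------------------------------
  1   | dog | nurse | brown | coffee | cooking
  2   | hamster | chef | gray | tea | painting
  3   | cat | pilot | black | soda | gardening
  4   | rabbit | writer | white | juice | reading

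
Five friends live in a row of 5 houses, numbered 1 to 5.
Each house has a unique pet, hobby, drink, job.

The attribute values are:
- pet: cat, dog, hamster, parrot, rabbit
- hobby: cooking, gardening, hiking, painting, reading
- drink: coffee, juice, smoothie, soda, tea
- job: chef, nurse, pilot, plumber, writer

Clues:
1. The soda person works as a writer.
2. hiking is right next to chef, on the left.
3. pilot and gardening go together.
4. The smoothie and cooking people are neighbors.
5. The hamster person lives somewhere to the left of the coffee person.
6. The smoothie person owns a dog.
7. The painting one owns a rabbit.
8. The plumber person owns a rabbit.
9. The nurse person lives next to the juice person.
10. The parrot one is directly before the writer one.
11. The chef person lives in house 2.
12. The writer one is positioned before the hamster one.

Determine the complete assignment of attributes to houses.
Solution:

House | Pet | Hobby | Drink | Job
---------------------------------
  1   | dog | hiking | smoothie | nurse
  2   | parrot | cooking | juice | chef
  3   | cat | reading | soda | writer
  4   | hamster | gardening | tea | pilot
  5   | rabbit | painting | coffee | plumber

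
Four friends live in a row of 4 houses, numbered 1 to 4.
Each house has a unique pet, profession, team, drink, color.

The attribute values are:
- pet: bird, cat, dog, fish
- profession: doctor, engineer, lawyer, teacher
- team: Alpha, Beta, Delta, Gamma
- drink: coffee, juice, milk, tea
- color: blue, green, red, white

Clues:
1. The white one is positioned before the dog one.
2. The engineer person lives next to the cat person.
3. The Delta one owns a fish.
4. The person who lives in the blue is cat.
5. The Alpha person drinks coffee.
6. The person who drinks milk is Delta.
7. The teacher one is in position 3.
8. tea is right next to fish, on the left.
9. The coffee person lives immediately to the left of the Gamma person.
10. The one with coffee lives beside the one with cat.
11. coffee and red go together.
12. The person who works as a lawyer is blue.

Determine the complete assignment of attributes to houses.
Solution:

House | Pet | Profession | Team | Drink | Color
-----------------------------------------------
  1   | bird | engineer | Alpha | coffee | red
  2   | cat | lawyer | Gamma | tea | blue
  3   | fish | teacher | Delta | milk | white
  4   | dog | doctor | Beta | juice | green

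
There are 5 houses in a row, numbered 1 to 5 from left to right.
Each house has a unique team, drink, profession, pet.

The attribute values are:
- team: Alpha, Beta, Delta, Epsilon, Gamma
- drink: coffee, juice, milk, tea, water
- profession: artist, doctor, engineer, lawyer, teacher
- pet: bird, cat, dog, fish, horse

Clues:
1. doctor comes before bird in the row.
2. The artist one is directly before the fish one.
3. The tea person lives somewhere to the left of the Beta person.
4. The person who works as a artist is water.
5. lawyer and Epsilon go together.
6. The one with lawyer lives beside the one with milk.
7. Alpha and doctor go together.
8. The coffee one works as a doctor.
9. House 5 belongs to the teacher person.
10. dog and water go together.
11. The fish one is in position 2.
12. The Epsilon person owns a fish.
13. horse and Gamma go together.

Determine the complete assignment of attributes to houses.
Solution:

House | Team | Drink | Profession | Pet
---------------------------------------
  1   | Delta | water | artist | dog
  2   | Epsilon | tea | lawyer | fish
  3   | Gamma | milk | engineer | horse
  4   | Alpha | coffee | doctor | cat
  5   | Beta | juice | teacher | bird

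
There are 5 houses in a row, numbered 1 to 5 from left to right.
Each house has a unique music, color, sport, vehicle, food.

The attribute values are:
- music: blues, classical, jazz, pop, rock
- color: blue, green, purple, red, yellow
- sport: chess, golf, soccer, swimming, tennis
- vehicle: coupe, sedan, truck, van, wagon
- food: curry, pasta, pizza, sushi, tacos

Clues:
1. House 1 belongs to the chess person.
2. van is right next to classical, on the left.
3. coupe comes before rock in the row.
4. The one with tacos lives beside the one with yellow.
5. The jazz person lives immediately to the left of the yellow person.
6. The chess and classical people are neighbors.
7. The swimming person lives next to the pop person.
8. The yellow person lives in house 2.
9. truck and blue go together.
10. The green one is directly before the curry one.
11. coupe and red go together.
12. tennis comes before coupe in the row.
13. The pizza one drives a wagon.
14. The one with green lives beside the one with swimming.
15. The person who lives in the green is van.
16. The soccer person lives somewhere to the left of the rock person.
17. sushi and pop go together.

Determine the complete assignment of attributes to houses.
Solution:

House | Music | Color | Sport | Vehicle | Food
----------------------------------------------
  1   | jazz | green | chess | van | tacos
  2   | classical | yellow | swimming | sedan | curry
  3   | pop | blue | tennis | truck | sushi
  4   | blues | red | soccer | coupe | pasta
  5   | rock | purple | golf | wagon | pizza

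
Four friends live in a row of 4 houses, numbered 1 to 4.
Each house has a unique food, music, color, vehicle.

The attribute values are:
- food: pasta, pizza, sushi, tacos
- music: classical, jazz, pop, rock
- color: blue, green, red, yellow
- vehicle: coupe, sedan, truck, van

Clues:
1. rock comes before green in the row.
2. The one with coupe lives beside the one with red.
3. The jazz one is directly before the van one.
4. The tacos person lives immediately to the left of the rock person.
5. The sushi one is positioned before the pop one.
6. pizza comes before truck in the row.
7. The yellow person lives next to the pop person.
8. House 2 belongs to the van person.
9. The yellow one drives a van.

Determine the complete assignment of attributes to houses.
Solution:

House | Food | Music | Color | Vehicle
--------------------------------------
  1   | tacos | jazz | blue | sedan
  2   | sushi | rock | yellow | van
  3   | pizza | pop | green | coupe
  4   | pasta | classical | red | truck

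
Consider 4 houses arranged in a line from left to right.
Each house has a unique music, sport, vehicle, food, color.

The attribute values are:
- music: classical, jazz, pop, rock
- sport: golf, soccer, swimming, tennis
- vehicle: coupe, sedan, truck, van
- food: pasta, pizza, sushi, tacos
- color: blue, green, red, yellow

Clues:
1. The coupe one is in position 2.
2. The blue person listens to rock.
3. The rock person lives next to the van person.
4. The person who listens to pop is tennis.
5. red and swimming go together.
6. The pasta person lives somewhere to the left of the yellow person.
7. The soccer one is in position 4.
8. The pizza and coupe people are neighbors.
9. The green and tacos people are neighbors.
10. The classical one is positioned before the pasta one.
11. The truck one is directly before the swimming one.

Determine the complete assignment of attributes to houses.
Solution:

House | Music | Sport | Vehicle | Food | Color
----------------------------------------------
  1   | pop | tennis | truck | pizza | green
  2   | classical | swimming | coupe | tacos | red
  3   | rock | golf | sedan | pasta | blue
  4   | jazz | soccer | van | sushi | yellow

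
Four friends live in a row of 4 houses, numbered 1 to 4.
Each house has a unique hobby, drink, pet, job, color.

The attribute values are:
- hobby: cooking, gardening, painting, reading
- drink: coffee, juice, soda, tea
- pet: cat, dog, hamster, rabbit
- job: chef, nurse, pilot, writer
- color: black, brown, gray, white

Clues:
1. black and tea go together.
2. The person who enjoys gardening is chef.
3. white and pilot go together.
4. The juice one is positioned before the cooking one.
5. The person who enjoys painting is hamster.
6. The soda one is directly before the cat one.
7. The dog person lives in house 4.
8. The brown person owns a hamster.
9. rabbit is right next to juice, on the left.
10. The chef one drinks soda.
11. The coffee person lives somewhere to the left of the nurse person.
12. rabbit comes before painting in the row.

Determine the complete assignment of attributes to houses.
Solution:

House | Hobby | Drink | Pet | Job | Color
-----------------------------------------
  1   | gardening | soda | rabbit | chef | gray
  2   | reading | juice | cat | pilot | white
  3   | painting | coffee | hamster | writer | brown
  4   | cooking | tea | dog | nurse | black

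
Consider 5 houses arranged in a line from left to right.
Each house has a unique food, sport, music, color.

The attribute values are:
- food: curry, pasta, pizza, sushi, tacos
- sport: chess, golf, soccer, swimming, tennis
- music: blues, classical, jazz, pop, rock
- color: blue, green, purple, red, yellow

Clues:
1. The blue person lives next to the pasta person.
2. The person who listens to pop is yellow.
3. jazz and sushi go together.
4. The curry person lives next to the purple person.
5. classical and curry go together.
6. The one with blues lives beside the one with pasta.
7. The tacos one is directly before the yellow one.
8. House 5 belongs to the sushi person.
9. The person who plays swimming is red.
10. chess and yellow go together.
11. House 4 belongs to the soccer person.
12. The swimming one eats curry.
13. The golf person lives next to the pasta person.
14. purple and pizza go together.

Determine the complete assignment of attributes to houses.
Solution:

House | Food | Sport | Music | Color
------------------------------------
  1   | tacos | golf | blues | blue
  2   | pasta | chess | pop | yellow
  3   | curry | swimming | classical | red
  4   | pizza | soccer | rock | purple
  5   | sushi | tennis | jazz | green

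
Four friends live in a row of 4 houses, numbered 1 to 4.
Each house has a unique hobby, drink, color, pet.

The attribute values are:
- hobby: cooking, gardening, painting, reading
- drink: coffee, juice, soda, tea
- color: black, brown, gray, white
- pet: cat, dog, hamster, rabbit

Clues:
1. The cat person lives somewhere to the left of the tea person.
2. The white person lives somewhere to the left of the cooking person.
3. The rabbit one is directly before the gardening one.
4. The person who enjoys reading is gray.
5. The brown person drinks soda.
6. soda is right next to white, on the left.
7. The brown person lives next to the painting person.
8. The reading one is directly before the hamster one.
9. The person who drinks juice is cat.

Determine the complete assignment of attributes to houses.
Solution:

House | Hobby | Drink | Color | Pet
-----------------------------------
  1   | reading | coffee | gray | rabbit
  2   | gardening | soda | brown | hamster
  3   | painting | juice | white | cat
  4   | cooking | tea | black | dog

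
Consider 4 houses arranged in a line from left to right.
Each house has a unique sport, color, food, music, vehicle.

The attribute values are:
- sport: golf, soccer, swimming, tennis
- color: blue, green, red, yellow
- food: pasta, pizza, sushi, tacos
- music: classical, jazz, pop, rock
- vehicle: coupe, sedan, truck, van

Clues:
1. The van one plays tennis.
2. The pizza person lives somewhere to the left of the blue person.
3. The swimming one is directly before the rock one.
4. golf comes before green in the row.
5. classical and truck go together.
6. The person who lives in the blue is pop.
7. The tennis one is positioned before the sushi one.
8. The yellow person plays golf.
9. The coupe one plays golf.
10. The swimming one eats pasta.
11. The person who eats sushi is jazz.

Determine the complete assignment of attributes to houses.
Solution:

House | Sport | Color | Food | Music | Vehicle
----------------------------------------------
  1   | swimming | red | pasta | classical | truck
  2   | golf | yellow | pizza | rock | coupe
  3   | tennis | blue | tacos | pop | van
  4   | soccer | green | sushi | jazz | sedan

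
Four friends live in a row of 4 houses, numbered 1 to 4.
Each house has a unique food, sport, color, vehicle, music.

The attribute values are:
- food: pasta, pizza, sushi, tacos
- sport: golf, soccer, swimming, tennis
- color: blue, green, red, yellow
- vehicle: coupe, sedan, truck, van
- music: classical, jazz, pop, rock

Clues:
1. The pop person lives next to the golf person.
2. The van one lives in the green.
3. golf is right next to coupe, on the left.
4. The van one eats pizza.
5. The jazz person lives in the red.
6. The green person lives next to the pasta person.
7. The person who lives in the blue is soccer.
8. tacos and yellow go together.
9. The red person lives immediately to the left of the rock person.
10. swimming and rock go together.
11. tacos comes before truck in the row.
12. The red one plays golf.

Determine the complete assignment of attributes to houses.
Solution:

House | Food | Sport | Color | Vehicle | Music
----------------------------------------------
  1   | pizza | tennis | green | van | pop
  2   | pasta | golf | red | sedan | jazz
  3   | tacos | swimming | yellow | coupe | rock
  4   | sushi | soccer | blue | truck | classical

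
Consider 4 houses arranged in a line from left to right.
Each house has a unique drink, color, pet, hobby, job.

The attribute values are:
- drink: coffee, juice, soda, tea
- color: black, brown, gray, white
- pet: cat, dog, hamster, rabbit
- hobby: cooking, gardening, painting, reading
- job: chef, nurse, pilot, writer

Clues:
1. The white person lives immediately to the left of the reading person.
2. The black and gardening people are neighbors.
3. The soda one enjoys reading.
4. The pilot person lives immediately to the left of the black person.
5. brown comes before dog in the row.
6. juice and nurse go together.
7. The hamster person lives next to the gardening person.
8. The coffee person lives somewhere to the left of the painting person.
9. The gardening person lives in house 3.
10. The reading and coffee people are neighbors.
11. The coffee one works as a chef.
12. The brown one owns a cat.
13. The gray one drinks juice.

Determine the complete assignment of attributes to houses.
Solution:

House | Drink | Color | Pet | Hobby | Job
-----------------------------------------
  1   | tea | white | rabbit | cooking | pilot
  2   | soda | black | hamster | reading | writer
  3   | coffee | brown | cat | gardening | chef
  4   | juice | gray | dog | painting | nurse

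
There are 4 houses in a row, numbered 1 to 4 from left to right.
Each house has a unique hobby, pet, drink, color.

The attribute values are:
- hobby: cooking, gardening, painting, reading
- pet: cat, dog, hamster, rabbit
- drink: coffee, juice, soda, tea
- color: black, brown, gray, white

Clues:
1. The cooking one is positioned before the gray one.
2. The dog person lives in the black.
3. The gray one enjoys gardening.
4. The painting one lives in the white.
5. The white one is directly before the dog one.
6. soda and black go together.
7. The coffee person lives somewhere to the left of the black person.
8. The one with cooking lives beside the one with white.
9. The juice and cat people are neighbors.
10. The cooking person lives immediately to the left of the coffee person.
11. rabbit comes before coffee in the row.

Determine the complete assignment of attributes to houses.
Solution:

House | Hobby | Pet | Drink | Color
-----------------------------------
  1   | cooking | rabbit | juice | brown
  2   | painting | cat | coffee | white
  3   | reading | dog | soda | black
  4   | gardening | hamster | tea | gray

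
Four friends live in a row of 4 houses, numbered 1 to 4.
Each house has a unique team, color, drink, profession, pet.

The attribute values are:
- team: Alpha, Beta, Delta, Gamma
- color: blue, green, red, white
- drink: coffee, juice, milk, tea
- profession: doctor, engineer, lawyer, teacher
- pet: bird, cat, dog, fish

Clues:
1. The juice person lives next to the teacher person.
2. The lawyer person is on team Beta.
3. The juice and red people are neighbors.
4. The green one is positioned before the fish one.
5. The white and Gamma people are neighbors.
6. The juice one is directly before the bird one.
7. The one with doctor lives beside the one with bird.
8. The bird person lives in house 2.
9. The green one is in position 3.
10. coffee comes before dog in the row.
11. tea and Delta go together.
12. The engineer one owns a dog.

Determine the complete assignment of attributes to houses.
Solution:

House | Team | Color | Drink | Profession | Pet
-----------------------------------------------
  1   | Alpha | white | juice | doctor | cat
  2   | Gamma | red | coffee | teacher | bird
  3   | Delta | green | tea | engineer | dog
  4   | Beta | blue | milk | lawyer | fish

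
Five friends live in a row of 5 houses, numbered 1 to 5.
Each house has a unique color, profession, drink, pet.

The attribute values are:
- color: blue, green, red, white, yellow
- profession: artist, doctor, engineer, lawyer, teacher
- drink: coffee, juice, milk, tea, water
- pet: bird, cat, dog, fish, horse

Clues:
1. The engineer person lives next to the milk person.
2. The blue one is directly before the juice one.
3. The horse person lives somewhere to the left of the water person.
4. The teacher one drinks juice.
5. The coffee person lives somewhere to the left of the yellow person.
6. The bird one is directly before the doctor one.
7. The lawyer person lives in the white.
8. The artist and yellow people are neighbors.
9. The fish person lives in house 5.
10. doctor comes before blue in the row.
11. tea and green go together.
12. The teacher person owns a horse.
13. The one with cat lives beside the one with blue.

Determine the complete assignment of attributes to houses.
Solution:

House | Color | Profession | Drink | Pet
----------------------------------------
  1   | green | engineer | tea | bird
  2   | red | doctor | milk | cat
  3   | blue | artist | coffee | dog
  4   | yellow | teacher | juice | horse
  5   | white | lawyer | water | fish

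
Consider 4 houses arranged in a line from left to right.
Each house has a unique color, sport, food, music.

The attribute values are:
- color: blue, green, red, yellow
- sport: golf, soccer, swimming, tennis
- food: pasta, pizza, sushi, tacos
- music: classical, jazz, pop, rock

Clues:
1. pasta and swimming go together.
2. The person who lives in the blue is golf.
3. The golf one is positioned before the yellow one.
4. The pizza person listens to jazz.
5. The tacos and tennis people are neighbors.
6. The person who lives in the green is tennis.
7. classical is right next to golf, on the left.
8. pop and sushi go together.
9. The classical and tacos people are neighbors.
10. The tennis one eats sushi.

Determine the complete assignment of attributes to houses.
Solution:

House | Color | Sport | Food | Music
------------------------------------
  1   | red | swimming | pasta | classical
  2   | blue | golf | tacos | rock
  3   | green | tennis | sushi | pop
  4   | yellow | soccer | pizza | jazz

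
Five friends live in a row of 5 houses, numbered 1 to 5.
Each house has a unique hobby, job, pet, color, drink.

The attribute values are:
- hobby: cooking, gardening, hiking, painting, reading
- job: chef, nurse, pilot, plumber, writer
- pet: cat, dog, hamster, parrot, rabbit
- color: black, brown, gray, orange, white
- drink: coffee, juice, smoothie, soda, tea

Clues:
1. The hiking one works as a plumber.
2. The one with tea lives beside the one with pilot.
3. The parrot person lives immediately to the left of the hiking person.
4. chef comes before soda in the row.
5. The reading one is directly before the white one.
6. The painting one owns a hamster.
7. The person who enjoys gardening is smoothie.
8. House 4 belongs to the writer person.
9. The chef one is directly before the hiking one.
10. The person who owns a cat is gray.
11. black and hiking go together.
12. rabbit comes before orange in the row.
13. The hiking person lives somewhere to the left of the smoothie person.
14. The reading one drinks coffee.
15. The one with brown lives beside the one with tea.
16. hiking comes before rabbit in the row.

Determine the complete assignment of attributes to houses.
Solution:

House | Hobby | Job | Pet | Color | Drink
-----------------------------------------
  1   | cooking | chef | parrot | brown | juice
  2   | hiking | plumber | dog | black | tea
  3   | reading | pilot | cat | gray | coffee
  4   | gardening | writer | rabbit | white | smoothie
  5   | painting | nurse | hamster | orange | soda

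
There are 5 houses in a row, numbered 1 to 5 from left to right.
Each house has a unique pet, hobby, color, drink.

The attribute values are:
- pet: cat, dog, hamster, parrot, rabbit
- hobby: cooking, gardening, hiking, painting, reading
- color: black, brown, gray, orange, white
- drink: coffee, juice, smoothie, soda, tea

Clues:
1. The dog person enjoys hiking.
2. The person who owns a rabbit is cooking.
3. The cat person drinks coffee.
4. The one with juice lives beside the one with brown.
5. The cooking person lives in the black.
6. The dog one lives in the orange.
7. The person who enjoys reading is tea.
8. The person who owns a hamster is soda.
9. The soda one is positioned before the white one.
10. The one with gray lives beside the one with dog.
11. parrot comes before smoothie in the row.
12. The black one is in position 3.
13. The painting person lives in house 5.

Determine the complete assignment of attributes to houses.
Solution:

House | Pet | Hobby | Color | Drink
-----------------------------------
  1   | parrot | reading | gray | tea
  2   | dog | hiking | orange | smoothie
  3   | rabbit | cooking | black | juice
  4   | hamster | gardening | brown | soda
  5   | cat | painting | white | coffee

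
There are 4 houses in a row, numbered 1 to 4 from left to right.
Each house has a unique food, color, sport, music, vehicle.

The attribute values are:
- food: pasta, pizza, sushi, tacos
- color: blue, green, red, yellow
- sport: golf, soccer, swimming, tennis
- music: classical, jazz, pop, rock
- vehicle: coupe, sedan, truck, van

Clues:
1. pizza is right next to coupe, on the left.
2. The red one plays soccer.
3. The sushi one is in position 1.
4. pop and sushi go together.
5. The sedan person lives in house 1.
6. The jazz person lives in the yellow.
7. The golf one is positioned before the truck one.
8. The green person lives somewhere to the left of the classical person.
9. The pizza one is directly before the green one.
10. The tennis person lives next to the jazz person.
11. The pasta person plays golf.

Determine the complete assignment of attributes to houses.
Solution:

House | Food | Color | Sport | Music | Vehicle
----------------------------------------------
  1   | sushi | blue | tennis | pop | sedan
  2   | pizza | yellow | swimming | jazz | van
  3   | pasta | green | golf | rock | coupe
  4   | tacos | red | soccer | classical | truck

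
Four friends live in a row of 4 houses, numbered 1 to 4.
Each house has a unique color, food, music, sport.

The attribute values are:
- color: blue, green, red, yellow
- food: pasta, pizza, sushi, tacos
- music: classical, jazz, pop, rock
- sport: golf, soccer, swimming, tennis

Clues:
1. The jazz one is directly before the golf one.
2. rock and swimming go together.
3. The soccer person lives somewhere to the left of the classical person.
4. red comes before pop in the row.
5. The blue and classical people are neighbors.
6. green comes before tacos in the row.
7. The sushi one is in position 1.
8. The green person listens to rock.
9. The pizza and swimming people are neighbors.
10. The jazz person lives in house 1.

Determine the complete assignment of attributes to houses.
Solution:

House | Color | Food | Music | Sport
------------------------------------
  1   | blue | sushi | jazz | soccer
  2   | red | pizza | classical | golf
  3   | green | pasta | rock | swimming
  4   | yellow | tacos | pop | tennis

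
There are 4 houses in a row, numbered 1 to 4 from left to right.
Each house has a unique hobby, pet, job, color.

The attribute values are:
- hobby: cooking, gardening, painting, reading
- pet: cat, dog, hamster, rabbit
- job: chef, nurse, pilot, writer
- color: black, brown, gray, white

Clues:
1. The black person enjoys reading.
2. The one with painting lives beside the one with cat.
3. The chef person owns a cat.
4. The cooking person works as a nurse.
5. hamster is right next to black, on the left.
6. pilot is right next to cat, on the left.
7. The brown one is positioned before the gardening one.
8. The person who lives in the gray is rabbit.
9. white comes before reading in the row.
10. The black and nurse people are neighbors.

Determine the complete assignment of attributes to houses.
Solution:

House | Hobby | Pet | Job | Color
---------------------------------
  1   | painting | hamster | pilot | white
  2   | reading | cat | chef | black
  3   | cooking | dog | nurse | brown
  4   | gardening | rabbit | writer | gray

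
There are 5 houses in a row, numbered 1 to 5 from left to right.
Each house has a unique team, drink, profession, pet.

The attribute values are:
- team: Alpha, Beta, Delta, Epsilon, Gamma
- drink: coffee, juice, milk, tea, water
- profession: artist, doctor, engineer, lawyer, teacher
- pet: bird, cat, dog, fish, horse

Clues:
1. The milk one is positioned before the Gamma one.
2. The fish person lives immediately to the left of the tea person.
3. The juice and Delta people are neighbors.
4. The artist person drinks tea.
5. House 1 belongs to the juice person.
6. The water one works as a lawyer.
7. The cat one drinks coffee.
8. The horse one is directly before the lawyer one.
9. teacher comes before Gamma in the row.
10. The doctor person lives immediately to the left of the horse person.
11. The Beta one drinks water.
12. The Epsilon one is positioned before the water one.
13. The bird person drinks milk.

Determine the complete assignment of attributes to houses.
Solution:

House | Team | Drink | Profession | Pet
---------------------------------------
  1   | Epsilon | juice | doctor | fish
  2   | Delta | tea | artist | horse
  3   | Beta | water | lawyer | dog
  4   | Alpha | milk | teacher | bird
  5   | Gamma | coffee | engineer | cat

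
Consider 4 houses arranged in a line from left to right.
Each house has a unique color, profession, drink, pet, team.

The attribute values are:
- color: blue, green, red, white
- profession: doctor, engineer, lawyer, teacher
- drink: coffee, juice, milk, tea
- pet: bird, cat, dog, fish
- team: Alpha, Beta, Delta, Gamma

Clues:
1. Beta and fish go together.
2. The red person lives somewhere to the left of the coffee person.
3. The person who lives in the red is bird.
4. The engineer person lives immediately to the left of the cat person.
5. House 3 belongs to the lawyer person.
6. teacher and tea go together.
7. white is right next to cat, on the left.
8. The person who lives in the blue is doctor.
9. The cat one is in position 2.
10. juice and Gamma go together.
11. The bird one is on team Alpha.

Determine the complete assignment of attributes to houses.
Solution:

House | Color | Profession | Drink | Pet | Team
-----------------------------------------------
  1   | white | engineer | juice | dog | Gamma
  2   | green | teacher | tea | cat | Delta
  3   | red | lawyer | milk | bird | Alpha
  4   | blue | doctor | coffee | fish | Beta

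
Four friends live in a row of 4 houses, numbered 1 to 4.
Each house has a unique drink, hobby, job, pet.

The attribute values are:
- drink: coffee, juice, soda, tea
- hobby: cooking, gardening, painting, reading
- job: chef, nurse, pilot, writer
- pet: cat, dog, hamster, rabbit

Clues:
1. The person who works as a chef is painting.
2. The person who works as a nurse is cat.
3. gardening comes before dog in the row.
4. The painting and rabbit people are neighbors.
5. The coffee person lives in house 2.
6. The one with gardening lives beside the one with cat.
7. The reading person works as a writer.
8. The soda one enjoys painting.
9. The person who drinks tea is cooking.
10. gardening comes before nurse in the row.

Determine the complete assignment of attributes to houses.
Solution:

House | Drink | Hobby | Job | Pet
---------------------------------
  1   | soda | painting | chef | hamster
  2   | coffee | gardening | pilot | rabbit
  3   | tea | cooking | nurse | cat
  4   | juice | reading | writer | dog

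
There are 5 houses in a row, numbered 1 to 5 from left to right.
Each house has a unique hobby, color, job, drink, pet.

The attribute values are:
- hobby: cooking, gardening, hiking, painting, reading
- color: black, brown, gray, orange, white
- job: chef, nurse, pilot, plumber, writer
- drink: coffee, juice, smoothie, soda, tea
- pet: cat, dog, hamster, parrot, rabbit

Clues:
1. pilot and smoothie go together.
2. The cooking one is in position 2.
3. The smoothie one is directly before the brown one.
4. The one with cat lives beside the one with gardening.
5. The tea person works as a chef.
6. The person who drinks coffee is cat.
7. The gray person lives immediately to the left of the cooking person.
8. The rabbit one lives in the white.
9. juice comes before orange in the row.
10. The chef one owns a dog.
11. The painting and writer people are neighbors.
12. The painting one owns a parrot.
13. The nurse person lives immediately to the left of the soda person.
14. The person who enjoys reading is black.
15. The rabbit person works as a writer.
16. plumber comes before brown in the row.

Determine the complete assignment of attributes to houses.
Solution:

House | Hobby | Color | Job | Drink | Pet
-----------------------------------------
  1   | painting | gray | nurse | juice | parrot
  2   | cooking | white | writer | soda | rabbit
  3   | reading | black | plumber | coffee | cat
  4   | gardening | orange | pilot | smoothie | hamster
  5   | hiking | brown | chef | tea | dog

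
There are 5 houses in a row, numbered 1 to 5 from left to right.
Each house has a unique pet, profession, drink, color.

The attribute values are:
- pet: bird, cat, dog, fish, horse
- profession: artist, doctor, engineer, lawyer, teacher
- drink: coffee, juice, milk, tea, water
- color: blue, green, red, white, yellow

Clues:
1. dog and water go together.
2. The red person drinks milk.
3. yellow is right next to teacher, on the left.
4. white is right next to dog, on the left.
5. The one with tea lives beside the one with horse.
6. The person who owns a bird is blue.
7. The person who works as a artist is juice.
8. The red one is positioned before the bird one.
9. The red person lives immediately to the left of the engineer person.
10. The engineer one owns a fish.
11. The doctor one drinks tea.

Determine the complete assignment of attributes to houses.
Solution:

House | Pet | Profession | Drink | Color
----------------------------------------
  1   | cat | doctor | tea | yellow
  2   | horse | teacher | milk | red
  3   | fish | engineer | coffee | white
  4   | dog | lawyer | water | green
  5   | bird | artist | juice | blue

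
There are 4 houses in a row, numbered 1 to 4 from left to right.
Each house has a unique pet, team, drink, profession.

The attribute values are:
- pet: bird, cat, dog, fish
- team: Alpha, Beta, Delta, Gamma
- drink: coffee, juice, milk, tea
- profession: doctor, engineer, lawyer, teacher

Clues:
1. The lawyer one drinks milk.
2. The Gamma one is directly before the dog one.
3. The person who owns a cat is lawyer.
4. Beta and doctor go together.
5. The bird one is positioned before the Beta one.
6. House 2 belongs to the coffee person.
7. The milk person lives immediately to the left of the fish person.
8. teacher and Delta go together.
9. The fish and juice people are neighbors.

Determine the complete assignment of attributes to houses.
Solution:

House | Pet | Team | Drink | Profession
---------------------------------------
  1   | cat | Alpha | milk | lawyer
  2   | fish | Delta | coffee | teacher
  3   | bird | Gamma | juice | engineer
  4   | dog | Beta | tea | doctor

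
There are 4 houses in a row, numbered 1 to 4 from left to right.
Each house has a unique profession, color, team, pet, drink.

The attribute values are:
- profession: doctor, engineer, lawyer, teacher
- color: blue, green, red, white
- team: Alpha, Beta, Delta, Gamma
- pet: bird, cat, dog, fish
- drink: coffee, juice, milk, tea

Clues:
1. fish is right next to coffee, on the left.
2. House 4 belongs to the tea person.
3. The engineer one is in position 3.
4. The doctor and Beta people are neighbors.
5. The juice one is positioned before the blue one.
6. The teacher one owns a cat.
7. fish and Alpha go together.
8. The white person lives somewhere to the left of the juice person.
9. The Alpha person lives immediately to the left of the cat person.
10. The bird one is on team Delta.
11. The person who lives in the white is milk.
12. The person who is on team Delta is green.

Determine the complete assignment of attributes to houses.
Solution:

House | Profession | Color | Team | Pet | Drink
-----------------------------------------------
  1   | doctor | white | Alpha | fish | milk
  2   | teacher | red | Beta | cat | coffee
  3   | engineer | green | Delta | bird | juice
  4   | lawyer | blue | Gamma | dog | tea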